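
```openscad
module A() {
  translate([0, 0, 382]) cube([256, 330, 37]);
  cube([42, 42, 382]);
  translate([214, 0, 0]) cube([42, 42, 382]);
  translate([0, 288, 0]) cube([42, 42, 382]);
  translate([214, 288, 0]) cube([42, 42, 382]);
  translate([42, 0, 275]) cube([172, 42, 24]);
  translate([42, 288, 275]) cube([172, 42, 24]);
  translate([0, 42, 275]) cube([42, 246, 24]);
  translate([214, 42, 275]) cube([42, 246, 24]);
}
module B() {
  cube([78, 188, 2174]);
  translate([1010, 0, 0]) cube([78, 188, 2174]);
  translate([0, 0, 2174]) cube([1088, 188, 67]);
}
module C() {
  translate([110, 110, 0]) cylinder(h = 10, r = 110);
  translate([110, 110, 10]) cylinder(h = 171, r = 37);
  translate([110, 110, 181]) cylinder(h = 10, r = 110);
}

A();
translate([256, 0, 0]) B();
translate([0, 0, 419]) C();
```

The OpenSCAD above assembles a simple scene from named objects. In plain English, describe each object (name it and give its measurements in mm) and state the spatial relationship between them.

A is a simple wooden stool: a rectangular seat 256 mm (x) by 330 mm (y), 37 mm thick, top face at z = 419 mm, on four square legs, each 42×42 mm in cross-section. The legs rest on z = 0, each flush with a corner of the seat. Four stretchers, 42 mm wide and 24 mm tall, connect adjacent legs with their undersides at z = 275 mm, each running between the inner faces of the legs it joins and aligned with the legs' outer faces on the other axis.

B is a door frame. The clear opening is 932 mm wide and 2174 mm high. Two 78 mm wide jambs, 188 mm deep, stand either side of the opening from the floor to the top of the opening. A 67 mm thick head sits across the top of both jambs, spanning the full outside width of the frame.

C is a spool: two coaxial disc flanges of radius 110 mm and thickness 10 mm, joined by a core cylinder of radius 37 mm and height 171 mm. The lower flange rests on z = 0 and the three cylinders share a vertical axis.

The door frame is against the stool's +x side, with their −y faces flush. The spool is on top of the stool.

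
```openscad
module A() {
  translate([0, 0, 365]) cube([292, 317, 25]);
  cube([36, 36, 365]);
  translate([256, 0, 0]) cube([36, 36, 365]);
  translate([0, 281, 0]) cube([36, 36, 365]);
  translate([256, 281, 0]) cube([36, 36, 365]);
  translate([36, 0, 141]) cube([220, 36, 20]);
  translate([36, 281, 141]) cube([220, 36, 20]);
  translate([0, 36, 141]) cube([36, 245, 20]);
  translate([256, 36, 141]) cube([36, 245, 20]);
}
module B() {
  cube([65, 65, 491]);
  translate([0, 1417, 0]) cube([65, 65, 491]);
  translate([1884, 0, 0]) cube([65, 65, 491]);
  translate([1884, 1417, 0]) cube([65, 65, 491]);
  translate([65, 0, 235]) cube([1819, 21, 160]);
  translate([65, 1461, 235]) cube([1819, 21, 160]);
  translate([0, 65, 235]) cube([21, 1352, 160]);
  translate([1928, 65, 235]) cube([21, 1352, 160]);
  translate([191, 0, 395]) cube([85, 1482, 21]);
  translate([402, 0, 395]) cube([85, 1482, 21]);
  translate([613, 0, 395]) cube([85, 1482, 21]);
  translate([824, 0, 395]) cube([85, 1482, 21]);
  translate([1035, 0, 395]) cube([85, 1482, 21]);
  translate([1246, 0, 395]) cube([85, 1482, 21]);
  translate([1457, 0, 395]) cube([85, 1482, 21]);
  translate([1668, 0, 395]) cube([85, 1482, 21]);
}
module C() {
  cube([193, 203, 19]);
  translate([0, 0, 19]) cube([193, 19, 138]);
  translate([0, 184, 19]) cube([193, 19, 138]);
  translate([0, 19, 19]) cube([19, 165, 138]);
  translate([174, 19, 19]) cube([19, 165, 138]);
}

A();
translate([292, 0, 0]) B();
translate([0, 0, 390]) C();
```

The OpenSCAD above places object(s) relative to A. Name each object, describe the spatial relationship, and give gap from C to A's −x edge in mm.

A is a stool. B is a bed frame. C is an open box. The bed frame is against the stool's +x side, with their −y faces flush. The open box is on top of the stool. The gap from the open box to the stool's −x edge is 0 mm.

The open box's min-x is at 0; the stool's min-x is 0; gap = 0 mm.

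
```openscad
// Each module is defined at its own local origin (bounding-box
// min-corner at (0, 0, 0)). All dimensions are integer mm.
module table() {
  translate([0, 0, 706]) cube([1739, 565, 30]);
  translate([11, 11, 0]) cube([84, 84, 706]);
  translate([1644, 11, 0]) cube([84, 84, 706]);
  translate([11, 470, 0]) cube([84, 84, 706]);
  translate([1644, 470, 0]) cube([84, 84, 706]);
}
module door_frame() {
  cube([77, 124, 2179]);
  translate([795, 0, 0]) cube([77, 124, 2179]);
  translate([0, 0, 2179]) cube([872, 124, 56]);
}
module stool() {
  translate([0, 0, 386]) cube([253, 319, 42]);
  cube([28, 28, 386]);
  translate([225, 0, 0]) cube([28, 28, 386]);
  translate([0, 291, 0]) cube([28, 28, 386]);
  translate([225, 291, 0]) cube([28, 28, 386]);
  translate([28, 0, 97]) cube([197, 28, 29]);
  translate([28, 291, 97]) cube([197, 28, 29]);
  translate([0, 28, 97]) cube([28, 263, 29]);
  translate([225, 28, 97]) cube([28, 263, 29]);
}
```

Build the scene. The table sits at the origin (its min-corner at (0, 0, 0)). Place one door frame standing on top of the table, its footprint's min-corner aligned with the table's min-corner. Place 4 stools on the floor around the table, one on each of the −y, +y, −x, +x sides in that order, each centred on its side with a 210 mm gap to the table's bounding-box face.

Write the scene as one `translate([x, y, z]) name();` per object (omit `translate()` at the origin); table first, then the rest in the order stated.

table();
translate([0, 0, 736]) door_frame();
translate([743, -529, 0]) stool();
translate([743, 775, 0]) stool();
translate([-463, 123, 0]) stool();
translate([1949, 123, 0]) stool();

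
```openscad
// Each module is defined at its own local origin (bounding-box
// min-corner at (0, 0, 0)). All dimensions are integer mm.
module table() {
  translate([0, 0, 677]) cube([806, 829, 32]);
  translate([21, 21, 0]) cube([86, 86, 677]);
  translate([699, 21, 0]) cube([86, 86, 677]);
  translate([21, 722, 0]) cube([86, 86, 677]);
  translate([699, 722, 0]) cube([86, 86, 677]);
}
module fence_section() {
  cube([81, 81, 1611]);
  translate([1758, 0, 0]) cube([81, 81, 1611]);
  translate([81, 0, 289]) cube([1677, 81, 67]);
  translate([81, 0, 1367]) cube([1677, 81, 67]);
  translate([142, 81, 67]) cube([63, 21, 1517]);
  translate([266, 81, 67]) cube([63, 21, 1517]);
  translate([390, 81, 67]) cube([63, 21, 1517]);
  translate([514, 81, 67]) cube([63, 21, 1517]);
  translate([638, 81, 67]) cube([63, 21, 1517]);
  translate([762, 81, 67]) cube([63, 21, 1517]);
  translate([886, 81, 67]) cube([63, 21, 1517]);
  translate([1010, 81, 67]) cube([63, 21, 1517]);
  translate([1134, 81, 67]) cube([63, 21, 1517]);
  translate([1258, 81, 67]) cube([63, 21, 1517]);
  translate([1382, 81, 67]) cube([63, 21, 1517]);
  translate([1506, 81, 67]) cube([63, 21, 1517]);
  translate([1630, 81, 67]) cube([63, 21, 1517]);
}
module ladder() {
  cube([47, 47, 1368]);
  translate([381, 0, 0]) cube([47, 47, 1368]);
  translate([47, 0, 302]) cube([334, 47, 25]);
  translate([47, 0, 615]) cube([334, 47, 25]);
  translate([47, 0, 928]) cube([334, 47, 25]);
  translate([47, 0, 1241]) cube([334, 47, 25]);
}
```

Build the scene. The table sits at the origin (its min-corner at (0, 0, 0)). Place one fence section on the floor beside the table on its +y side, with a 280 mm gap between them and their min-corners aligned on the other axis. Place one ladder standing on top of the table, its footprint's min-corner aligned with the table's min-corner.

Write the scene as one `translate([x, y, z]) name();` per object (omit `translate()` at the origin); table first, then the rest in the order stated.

table();
translate([0, 1109, 0]) fence_section();
translate([0, 0, 709]) ladder();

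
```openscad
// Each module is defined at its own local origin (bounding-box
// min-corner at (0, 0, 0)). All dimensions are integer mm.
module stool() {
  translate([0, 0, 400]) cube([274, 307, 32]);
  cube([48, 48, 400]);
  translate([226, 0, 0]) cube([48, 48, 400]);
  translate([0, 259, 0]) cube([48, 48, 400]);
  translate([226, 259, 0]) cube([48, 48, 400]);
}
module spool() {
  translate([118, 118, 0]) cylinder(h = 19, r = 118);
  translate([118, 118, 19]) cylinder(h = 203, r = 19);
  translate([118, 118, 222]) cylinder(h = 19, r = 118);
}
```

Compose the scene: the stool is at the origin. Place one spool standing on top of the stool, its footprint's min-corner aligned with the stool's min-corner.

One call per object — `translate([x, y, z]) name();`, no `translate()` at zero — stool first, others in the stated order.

stool();
translate([0, 0, 432]) spool();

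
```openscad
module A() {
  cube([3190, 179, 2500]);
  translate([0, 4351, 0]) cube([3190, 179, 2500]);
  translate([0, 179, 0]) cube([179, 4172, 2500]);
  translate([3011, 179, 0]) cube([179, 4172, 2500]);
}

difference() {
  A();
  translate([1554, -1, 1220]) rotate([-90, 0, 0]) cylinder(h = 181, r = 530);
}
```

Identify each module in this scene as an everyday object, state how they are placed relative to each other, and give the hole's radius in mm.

A is a house frame. The house frame has a circular hole through its front wall. The hole's radius is 530 mm.

The subtracted cylinder has r = 530 mm.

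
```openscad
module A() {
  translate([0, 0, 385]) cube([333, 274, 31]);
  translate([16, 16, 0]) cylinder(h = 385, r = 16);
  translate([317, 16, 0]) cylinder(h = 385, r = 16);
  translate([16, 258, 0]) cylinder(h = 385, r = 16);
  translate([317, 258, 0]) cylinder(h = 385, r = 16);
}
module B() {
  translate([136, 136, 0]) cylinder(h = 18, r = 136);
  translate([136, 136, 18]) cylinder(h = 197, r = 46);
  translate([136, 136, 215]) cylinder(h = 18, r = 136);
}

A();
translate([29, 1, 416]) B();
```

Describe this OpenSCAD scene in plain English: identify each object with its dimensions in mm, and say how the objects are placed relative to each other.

A is a four-legged stool. The seat is a 333×274×31 mm slab whose top surface is at z = 416 mm; four round legs, each 32 mm in diameter, run from the floor (z = 0) to the underside of the seat, each leg's axis is inset half a diameter from the nearest pair of seat edges (so the leg's bounding box is flush with the corner).

B is a spool: two coaxial disc flanges of radius 136 mm and thickness 18 mm, joined by a core cylinder of radius 46 mm and height 197 mm. The lower flange rests on z = 0 and the three cylinders share a vertical axis.

The spool is on top of the stool.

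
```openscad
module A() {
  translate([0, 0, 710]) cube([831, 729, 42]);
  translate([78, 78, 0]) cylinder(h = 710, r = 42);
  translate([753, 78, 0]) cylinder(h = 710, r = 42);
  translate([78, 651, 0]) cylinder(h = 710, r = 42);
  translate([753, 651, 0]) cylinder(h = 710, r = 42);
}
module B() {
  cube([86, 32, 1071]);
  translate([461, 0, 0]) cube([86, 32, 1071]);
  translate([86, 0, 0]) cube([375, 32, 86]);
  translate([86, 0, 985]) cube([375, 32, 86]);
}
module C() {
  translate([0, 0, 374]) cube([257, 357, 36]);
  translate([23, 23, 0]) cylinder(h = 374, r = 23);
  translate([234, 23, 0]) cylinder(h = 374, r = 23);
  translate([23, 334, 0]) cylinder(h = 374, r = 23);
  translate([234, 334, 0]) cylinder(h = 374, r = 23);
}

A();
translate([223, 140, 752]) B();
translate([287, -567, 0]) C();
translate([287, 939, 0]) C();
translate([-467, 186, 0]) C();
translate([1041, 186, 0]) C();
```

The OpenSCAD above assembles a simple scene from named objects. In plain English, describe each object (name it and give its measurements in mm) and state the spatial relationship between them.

A is a rectangular dining table. The top is 831×729×42 mm with its upper surface at z = 752 mm. It stands on four round legs of 84 mm diameter, each leg's bounding box inset 36 mm from the nearest pair of top edges, running from the floor to the underside of the top.

B is a rectangular picture frame lying in the x–z plane (depth along y). The opening is 375 mm wide (x) by 899 mm tall (z), surrounded by a border 86 mm wide on all four sides. The frame is 32 mm deep and is made of two full-height vertical stiles with two horizontal rails fitted between them.

C is a four-legged stool. The seat is 257×357 mm, 36 mm thick, top at z = 410 mm. It stands on four round legs, each 46 mm in diameter, from z = 0 to the seat underside, each leg's axis is inset half a diameter from the nearest pair of seat edges (so the leg's bounding box is flush with the corner).

The picture frame is on top of the table. Four stools sit around the table at the −y, +y, −x, +x sides.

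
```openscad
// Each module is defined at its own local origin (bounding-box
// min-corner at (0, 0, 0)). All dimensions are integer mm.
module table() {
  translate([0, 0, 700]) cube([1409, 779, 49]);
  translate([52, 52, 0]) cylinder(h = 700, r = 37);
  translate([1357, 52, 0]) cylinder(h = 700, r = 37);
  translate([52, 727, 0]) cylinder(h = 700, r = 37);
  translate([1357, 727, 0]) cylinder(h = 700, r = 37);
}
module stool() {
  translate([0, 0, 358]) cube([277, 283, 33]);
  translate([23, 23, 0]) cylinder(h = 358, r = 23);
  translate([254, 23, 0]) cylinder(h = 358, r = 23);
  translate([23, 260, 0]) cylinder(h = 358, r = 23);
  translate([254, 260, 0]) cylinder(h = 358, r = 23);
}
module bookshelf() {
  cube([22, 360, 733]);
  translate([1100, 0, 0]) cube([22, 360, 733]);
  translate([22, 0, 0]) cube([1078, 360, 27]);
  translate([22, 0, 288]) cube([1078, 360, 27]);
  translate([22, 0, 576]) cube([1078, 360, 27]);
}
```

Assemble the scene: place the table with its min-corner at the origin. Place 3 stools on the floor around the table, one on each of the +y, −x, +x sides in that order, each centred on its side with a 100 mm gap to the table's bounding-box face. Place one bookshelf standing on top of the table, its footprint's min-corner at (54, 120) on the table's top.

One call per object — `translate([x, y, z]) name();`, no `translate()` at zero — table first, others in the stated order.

table();
translate([566, 879, 0]) stool();
translate([-377, 248, 0]) stool();
translate([1509, 248, 0]) stool();
translate([54, 120, 749]) bookshelf();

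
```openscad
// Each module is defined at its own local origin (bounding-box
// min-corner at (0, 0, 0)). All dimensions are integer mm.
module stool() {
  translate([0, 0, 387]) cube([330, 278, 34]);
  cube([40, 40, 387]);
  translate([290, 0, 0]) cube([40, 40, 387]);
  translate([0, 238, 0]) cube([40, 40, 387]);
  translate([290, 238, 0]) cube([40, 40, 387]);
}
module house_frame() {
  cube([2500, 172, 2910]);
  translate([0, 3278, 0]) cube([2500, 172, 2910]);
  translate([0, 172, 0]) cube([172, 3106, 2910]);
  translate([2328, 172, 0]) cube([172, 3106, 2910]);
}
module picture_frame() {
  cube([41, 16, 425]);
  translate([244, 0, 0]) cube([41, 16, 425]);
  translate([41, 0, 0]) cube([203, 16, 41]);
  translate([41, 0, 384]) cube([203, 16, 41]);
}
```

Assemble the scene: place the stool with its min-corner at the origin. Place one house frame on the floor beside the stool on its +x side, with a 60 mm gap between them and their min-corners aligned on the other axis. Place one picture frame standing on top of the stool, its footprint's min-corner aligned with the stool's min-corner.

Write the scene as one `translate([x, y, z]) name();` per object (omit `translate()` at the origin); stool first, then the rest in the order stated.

stool();
translate([390, 0, 0]) house_frame();
translate([0, 0, 421]) picture_frame();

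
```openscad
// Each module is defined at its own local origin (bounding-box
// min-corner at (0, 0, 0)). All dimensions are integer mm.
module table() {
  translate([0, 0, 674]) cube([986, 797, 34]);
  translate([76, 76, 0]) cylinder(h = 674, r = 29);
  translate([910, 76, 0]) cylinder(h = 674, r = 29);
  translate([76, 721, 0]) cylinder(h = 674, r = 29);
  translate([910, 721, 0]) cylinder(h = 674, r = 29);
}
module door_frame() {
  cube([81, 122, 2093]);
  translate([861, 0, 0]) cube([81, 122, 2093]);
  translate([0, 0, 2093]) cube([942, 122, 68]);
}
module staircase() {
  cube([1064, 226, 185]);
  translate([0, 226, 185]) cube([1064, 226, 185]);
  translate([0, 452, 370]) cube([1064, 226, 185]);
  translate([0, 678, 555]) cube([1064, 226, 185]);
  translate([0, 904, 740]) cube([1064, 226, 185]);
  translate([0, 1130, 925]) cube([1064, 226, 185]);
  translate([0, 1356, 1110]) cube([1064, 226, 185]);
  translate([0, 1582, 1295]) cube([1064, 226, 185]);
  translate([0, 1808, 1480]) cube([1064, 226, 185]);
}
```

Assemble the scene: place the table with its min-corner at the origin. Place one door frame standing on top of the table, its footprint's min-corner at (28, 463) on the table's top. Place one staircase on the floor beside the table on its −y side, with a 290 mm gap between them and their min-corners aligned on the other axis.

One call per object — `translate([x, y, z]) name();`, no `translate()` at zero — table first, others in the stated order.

table();
translate([28, 463, 708]) door_frame();
translate([0, -2324, 0]) staircase();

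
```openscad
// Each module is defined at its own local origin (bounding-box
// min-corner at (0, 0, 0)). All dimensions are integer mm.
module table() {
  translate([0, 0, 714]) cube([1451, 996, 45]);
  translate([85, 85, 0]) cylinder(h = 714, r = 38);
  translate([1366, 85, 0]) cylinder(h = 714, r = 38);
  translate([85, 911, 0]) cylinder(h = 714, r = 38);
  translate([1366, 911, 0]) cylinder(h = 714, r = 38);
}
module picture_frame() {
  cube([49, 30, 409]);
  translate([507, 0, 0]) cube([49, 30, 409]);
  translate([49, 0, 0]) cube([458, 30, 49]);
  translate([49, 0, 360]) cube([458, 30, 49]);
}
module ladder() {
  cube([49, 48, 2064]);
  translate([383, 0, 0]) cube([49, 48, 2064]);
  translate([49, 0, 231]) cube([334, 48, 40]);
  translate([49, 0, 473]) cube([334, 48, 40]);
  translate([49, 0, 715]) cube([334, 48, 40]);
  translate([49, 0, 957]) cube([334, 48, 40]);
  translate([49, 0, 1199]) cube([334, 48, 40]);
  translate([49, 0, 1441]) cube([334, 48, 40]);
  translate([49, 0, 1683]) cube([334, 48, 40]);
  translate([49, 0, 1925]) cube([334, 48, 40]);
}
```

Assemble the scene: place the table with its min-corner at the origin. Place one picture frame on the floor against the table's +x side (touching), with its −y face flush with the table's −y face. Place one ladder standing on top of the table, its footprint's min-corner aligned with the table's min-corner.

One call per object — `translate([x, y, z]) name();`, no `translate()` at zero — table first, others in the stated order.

table();
translate([1451, 0, 0]) picture_frame();
translate([0, 0, 759]) ladder();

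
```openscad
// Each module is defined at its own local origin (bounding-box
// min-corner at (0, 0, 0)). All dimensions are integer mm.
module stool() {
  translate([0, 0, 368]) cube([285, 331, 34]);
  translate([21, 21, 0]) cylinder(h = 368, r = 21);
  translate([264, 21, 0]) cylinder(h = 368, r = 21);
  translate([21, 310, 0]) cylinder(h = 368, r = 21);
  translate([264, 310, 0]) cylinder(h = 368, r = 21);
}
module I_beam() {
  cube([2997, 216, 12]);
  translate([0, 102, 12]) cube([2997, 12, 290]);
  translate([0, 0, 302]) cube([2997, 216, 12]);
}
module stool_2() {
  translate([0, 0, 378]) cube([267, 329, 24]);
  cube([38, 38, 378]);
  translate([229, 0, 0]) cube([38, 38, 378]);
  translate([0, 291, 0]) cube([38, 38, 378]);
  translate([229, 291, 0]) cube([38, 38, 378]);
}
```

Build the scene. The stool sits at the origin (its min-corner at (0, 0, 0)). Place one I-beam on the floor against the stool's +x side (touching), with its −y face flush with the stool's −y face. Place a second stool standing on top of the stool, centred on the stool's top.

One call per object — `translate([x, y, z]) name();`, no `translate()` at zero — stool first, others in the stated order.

stool();
translate([285, 0, 0]) I_beam();
translate([9, 1, 402]) stool_2();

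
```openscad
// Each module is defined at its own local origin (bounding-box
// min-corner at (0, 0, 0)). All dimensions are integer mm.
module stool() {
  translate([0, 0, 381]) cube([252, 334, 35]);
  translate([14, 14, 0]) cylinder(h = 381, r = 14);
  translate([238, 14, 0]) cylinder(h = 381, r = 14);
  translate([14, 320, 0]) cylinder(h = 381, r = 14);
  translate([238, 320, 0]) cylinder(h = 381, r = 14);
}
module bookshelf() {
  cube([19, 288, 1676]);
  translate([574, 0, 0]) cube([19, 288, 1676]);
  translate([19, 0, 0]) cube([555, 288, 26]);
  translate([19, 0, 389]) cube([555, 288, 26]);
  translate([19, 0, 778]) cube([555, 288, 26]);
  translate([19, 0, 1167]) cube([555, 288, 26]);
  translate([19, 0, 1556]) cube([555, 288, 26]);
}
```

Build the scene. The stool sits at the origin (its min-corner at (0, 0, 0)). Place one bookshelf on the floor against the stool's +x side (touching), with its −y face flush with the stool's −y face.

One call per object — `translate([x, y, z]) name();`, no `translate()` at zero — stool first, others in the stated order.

stool();
translate([252, 0, 0]) bookshelf();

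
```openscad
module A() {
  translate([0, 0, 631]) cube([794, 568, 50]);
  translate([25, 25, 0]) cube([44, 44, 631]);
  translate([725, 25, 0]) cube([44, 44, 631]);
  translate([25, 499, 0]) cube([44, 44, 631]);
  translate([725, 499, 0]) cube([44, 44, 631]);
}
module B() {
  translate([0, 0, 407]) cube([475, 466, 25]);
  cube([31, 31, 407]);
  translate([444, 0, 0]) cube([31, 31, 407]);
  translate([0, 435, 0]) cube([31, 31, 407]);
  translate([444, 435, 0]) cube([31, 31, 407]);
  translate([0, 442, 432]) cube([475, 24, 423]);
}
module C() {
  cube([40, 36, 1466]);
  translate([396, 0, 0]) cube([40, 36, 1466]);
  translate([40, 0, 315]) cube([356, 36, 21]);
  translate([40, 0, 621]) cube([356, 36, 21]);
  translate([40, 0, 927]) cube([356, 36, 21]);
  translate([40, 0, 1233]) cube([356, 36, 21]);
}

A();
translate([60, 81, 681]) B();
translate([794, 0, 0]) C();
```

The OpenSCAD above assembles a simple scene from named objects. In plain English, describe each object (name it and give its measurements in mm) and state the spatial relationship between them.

A is a table with a 794×568 mm rectangular top, 50 mm thick, top surface at z = 681 mm, supported by four 44×44 mm square legs, each inset 25 mm from the nearest pair of top edges, running from the floor.

B is a chair: 475×466 mm seat, 25 mm thick, top at z = 432 mm, on four 31 mm square corner legs flush with the seat edges. A 24 mm thick backrest slab spans the full seat width, extending 423 mm above the seat top, its back face flush with the seat's +y edge.

C is a straight ladder. Two 40×36 mm vertical rails, 1466 mm tall, stand 436 mm apart (outside-to-outside) with their front faces coplanar on the −y side. 4 rungs, each 36 mm deep and 21 mm tall, span between the inner faces of the rails, front faces flush with the rails. The lowest rung's underside is at z = 315 mm and rungs are spaced 306 mm apart (underside to underside).

The chair is on top of the table. The ladder is against the table's +x side, with their −y faces flush.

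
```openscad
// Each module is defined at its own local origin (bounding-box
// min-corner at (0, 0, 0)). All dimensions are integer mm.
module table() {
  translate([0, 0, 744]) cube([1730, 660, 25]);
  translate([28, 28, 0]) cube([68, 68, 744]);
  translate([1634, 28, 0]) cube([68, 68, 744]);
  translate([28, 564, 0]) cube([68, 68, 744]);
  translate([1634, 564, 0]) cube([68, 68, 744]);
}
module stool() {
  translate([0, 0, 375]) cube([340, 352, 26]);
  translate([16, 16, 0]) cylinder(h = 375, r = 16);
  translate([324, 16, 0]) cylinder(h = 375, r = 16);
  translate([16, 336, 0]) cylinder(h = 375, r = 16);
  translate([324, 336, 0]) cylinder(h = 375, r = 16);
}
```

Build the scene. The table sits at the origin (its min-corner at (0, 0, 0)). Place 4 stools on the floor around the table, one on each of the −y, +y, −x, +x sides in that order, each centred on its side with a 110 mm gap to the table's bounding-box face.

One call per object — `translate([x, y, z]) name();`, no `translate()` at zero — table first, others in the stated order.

table();
translate([695, -462, 0]) stool();
translate([695, 770, 0]) stool();
translate([-450, 154, 0]) stool();
translate([1840, 154, 0]) stool();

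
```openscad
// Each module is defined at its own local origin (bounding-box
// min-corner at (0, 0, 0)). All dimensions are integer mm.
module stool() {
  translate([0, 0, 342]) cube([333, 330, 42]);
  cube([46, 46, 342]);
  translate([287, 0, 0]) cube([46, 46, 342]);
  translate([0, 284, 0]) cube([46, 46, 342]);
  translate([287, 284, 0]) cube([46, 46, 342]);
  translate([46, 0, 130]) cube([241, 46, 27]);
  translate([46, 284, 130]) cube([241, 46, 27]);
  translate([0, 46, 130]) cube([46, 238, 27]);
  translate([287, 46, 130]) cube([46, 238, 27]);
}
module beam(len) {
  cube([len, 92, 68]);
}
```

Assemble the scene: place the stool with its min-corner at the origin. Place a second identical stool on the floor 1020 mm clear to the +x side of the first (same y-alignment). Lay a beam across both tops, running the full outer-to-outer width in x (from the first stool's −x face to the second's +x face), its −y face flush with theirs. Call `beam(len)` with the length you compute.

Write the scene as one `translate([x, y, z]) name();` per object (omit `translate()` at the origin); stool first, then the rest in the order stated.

stool();
translate([1353, 0, 0]) stool();
translate([0, 0, 384]) beam(1686);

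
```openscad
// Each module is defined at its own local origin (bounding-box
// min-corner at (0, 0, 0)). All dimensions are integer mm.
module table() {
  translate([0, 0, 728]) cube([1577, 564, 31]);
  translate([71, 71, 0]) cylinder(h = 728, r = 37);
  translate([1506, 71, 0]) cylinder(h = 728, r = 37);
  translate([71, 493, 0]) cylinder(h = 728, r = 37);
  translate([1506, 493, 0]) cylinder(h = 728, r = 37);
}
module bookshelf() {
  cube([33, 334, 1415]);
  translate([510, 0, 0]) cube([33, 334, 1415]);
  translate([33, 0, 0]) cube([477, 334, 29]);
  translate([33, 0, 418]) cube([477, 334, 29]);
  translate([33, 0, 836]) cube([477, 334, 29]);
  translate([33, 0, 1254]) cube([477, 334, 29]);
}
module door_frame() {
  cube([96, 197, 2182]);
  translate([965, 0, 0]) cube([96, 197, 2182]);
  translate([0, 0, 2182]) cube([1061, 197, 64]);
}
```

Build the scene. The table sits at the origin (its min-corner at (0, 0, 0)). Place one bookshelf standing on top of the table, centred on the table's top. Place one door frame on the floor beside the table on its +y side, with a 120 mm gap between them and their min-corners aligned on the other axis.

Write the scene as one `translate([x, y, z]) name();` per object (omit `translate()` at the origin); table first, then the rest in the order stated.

table();
translate([517, 115, 759]) bookshelf();
translate([0, 684, 0]) door_frame();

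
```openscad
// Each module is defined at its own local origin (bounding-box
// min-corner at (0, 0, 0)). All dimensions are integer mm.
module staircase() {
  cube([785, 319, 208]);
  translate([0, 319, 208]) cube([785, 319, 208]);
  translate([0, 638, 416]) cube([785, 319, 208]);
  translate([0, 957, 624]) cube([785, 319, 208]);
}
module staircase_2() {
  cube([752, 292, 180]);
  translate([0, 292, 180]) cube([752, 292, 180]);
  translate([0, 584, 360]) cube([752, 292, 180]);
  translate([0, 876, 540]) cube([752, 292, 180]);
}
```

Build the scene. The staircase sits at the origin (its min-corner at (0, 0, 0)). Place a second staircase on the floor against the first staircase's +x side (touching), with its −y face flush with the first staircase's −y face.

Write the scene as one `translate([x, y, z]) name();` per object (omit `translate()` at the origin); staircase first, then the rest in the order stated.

staircase();
translate([785, 0, 0]) staircase_2();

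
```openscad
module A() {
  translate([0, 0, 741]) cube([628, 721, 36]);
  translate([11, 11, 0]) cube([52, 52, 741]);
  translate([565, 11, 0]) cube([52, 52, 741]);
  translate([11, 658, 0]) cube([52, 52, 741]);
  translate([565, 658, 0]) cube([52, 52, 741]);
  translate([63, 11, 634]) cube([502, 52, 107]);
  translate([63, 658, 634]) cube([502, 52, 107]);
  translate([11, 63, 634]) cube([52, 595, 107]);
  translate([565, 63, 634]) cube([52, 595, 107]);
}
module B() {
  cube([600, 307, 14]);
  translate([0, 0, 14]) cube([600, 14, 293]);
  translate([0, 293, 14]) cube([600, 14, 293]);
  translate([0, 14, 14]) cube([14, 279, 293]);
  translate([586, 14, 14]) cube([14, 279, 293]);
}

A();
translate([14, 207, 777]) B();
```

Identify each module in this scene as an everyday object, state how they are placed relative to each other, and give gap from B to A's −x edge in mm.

A is a table. B is an open box. The open box is on top of the table, centred. The gap from the open box to the table's −x edge is 14 mm.

The open box's min-x is at 14; the table's min-x is 0; gap = 14 mm.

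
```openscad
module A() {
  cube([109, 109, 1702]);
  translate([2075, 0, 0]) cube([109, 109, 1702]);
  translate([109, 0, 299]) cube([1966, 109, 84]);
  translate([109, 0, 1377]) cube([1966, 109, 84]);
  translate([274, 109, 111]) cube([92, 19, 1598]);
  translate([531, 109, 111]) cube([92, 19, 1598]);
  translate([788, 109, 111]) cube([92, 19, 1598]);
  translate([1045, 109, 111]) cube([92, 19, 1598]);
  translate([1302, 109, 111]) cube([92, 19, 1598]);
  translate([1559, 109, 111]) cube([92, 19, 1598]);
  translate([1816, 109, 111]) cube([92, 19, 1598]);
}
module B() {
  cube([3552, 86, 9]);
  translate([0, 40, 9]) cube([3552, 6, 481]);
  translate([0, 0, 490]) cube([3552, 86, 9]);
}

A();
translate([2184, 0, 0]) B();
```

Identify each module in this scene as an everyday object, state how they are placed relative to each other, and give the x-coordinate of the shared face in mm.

The fence section's +x face and the I-beam's −x face are both at x = 2184 mm.

A is a fence section. B is an I-beam. The I-beam is against the fence section's +x side, with their −y faces flush. The x-coordinate of the shared face is 2184 mm.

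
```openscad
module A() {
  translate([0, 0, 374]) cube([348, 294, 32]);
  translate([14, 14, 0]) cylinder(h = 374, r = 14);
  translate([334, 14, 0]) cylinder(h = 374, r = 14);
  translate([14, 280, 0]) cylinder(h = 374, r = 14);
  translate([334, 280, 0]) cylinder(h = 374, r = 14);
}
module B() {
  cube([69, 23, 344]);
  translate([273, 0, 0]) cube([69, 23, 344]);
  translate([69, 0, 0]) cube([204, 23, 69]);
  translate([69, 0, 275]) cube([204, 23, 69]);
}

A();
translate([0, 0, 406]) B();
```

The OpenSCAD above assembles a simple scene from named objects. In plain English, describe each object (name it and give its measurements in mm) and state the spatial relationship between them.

A is a four-legged stool. The seat is a 348×294×32 mm slab whose top surface is at z = 406 mm; four round legs, each 28 mm in diameter, run from the floor (z = 0) to the underside of the seat, each leg's axis is inset half a diameter from the nearest pair of seat edges (so the leg's bounding box is flush with the corner).

B is a picture frame with a 204×206 mm rectangular opening (x by z) and a uniform 69 mm border on every side. Frame depth is 23 mm along y. It is built from two vertical stiles running the full outside height and two horizontal rails spanning the gap between the stiles.

The picture frame is on top of the stool.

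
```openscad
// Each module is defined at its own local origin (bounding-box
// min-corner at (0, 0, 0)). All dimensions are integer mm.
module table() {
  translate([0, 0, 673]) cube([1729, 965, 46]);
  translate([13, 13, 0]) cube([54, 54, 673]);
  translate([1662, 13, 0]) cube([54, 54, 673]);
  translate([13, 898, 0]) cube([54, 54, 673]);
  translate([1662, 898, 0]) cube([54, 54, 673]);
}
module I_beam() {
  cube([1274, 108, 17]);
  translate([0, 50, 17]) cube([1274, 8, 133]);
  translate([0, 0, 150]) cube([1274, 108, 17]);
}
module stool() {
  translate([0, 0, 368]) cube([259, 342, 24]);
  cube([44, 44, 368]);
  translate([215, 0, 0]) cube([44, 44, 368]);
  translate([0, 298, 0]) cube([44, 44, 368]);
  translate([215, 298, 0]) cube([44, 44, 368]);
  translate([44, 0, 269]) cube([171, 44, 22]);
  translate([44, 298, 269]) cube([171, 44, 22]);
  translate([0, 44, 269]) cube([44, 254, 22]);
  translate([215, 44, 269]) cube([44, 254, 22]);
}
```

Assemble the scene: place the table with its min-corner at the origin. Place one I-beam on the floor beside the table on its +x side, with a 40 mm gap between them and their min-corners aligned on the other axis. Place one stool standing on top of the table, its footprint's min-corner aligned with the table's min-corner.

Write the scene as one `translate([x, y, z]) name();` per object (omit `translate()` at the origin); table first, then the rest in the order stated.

table();
translate([1769, 0, 0]) I_beam();
translate([0, 0, 719]) stool();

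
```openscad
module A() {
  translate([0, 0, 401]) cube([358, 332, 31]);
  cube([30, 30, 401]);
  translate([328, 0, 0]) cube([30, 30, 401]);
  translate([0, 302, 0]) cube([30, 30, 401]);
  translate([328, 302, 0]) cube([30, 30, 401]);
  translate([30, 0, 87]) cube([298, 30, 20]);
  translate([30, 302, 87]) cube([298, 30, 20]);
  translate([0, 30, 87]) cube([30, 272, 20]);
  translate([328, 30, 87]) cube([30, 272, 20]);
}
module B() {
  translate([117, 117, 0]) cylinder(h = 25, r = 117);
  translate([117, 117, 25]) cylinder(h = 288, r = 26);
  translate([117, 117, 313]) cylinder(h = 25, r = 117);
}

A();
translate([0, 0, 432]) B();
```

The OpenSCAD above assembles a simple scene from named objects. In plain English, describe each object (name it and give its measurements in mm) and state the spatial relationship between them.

A is a four-legged stool. The seat is a 358×332×31 mm slab whose top surface is at z = 432 mm; four square legs, each 30×30 mm in cross-section, run from the floor (z = 0) to the underside of the seat, each flush with a corner of the seat. Four stretchers, 30 mm wide and 20 mm tall, connect adjacent legs with their undersides at z = 87 mm, each running between the inner faces of the legs it joins and aligned with the legs' outer faces on the other axis.

B is a spool: two coaxial disc flanges of radius 117 mm and thickness 25 mm, joined by a core cylinder of radius 26 mm and height 288 mm. The lower flange rests on z = 0 and the three cylinders share a vertical axis.

The spool is on top of the stool.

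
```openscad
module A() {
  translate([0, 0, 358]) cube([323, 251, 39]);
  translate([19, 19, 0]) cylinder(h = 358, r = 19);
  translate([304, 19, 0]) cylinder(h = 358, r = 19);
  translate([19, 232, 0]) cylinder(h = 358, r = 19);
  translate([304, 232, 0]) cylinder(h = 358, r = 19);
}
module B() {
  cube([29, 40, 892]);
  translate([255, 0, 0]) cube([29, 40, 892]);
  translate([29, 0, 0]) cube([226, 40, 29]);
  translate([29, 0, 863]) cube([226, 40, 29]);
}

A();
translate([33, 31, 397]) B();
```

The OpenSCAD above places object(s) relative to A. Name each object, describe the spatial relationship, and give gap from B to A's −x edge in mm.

The picture frame's min-x is at 33; the stool's min-x is 0; gap = 33 mm.

A is a stool. B is a picture frame. The picture frame is on top of the stool. The gap from the picture frame to the stool's −x edge is 33 mm.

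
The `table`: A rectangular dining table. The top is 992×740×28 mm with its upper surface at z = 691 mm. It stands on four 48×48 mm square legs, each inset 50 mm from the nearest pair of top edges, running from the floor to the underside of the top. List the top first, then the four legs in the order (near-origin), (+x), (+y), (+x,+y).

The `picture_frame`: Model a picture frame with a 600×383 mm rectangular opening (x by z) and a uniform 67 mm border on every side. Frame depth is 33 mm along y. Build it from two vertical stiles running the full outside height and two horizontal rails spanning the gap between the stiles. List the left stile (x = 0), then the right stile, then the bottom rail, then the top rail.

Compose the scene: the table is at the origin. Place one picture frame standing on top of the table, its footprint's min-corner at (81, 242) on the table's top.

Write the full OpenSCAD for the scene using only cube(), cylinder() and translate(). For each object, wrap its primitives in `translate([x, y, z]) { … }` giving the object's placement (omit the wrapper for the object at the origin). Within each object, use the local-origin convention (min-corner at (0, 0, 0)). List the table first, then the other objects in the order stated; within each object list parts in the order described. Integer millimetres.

translate([0, 0, 663]) cube([992, 740, 28]);
translate([50, 50, 0]) cube([48, 48, 663]);
translate([894, 50, 0]) cube([48, 48, 663]);
translate([50, 642, 0]) cube([48, 48, 663]);
translate([894, 642, 0]) cube([48, 48, 663]);
translate([81, 242, 691]) {
  cube([67, 33, 517]);
  translate([667, 0, 0]) cube([67, 33, 517]);
  translate([67, 0, 0]) cube([600, 33, 67]);
  translate([67, 0, 450]) cube([600, 33, 67]);
}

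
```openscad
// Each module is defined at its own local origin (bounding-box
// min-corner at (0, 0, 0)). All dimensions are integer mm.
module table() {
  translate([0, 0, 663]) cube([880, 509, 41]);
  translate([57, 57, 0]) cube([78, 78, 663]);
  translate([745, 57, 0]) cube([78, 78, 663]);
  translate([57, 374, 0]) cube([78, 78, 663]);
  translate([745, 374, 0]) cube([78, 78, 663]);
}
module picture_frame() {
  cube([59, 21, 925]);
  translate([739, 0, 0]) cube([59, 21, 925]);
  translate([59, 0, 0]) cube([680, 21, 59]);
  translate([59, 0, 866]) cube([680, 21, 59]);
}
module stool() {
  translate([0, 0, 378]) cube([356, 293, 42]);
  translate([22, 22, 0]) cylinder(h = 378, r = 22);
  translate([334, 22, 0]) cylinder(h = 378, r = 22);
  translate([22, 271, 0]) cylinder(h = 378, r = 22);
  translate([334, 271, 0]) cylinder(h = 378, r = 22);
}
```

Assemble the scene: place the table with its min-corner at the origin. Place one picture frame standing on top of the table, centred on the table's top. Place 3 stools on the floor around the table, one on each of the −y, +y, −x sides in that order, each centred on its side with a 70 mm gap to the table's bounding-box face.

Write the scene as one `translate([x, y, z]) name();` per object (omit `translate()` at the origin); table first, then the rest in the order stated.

table();
translate([41, 244, 704]) picture_frame();
translate([262, -363, 0]) stool();
translate([262, 579, 0]) stool();
translate([-426, 108, 0]) stool();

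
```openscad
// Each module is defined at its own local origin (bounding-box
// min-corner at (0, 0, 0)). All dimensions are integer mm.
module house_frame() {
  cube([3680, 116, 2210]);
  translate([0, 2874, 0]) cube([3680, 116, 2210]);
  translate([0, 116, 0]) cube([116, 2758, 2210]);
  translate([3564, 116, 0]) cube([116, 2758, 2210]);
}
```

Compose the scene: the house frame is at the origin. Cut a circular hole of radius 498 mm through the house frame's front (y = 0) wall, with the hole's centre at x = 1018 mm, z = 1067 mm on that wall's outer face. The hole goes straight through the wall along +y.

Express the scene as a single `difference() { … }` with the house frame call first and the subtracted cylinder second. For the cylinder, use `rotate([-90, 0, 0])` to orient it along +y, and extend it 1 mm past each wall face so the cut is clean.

difference() {
  house_frame();
  translate([1018, -1, 1067]) rotate([-90, 0, 0]) cylinder(h = 118, r = 498);
}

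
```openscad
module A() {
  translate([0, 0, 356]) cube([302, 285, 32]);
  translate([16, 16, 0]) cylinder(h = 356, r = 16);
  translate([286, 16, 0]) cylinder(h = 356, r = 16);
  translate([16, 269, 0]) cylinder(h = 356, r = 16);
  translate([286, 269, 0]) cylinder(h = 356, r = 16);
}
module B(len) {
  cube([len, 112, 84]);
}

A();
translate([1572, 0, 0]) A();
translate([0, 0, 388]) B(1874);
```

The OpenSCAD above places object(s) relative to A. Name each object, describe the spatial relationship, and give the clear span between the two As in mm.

A is a stool. B is a beam. A beam spans the tops of two stools. The clear span between the two stools is 1270 mm.

Second stool starts at x = 1572; first ends at x = 302; clear span = 1572 − 302 = 1270 mm.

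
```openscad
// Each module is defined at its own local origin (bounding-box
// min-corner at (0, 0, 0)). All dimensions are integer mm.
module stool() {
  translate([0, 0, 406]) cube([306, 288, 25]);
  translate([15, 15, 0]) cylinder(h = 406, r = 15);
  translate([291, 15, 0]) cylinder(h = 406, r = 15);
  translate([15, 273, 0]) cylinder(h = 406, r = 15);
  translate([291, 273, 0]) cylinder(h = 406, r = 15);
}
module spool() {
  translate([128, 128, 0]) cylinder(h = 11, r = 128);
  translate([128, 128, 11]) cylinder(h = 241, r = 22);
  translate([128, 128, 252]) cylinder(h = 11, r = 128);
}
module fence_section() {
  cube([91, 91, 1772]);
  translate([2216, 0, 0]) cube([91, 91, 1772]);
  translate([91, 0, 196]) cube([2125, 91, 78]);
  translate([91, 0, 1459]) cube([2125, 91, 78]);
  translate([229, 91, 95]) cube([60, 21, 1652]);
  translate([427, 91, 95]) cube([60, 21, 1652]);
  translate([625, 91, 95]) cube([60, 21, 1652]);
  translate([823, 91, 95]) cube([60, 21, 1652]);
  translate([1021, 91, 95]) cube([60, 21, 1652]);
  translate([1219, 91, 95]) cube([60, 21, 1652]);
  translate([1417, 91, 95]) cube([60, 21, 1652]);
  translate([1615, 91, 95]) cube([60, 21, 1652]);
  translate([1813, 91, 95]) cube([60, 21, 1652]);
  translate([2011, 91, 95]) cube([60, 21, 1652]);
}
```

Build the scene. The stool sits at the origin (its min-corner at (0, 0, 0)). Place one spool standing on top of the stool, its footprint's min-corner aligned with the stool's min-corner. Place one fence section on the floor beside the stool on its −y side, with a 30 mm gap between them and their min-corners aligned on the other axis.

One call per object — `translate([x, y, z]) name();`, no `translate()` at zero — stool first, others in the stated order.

stool();
translate([0, 0, 431]) spool();
translate([0, -142, 0]) fence_section();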